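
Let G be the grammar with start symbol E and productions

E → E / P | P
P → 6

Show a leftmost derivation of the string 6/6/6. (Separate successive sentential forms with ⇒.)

E ⇒ E/P   [E → E / P]
E/P ⇒ E/P/P   [E → E / P]
E/P/P ⇒ P/P/P   [E → P]
P/P/P ⇒ 6/P/P   [P → 6]
6/P/P ⇒ 6/6/P   [P → 6]
6/6/P ⇒ 6/6/6   [P → 6]

E ⇒ E/P ⇒ E/P/P ⇒ P/P/P ⇒ 6/P/P ⇒ 6/6/P ⇒ 6/6/6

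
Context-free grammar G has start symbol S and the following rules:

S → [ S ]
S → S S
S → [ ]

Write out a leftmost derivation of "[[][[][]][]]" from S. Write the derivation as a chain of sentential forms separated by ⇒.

S ⇒ [S]   [S → [ S ]]
[S] ⇒ [SS]   [S → S S]
[SS] ⇒ [[]S]   [S → [ ]]
[[]S] ⇒ [[]SS]   [S → S S]
[[]SS] ⇒ [[][S]S]   [S → [ S ]]
[[][S]S] ⇒ [[][SS]S]   [S → S S]
[[][SS]S] ⇒ [[][[]S]S]   [S → [ ]]
[[][[]S]S] ⇒ [[][[][]]S]   [S → [ ]]
[[][[][]]S] ⇒ [[][[][]][]]   [S → [ ]]

S⇒[S]⇒[SS]⇒[[]S]⇒[[]SS]⇒[[][S]S]⇒[[][SS]S]⇒[[][[]S]S]⇒[[][[][]]S]⇒[[][[][]][]]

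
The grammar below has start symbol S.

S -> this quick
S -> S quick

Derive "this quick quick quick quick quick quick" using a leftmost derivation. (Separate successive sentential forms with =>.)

S => S quick   [S -> S quick]
S quick => S quick quick   [S -> S quick]
S quick quick => S quick quick quick   [S -> S quick]
S quick quick quick => S quick quick quick quick   [S -> S quick]
S quick quick quick quick => S quick quick quick quick quick   [S -> S quick]
S quick quick quick quick quick => this quick quick quick quick quick quick   [S -> this quick]

S => S quick => S quick quick => S quick quick quick => S quick quick quick quick => S quick quick quick quick quick => this quick quick quick quick quick quick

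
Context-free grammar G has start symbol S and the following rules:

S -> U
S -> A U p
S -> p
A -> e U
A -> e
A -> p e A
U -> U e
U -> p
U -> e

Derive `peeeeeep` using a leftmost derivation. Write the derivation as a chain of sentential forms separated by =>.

S => AUp => peAUp => peeUp => peeUep => peeUeep => peeUeeep => peeeeeep

S => AUp   [S -> A U p]
AUp => peAUp   [A -> p e A]
peAUp => peeUp   [A -> e]
peeUp => peeUep   [U -> U e]
peeUep => peeUeep   [U -> U e]
peeUeep => peeUeeep   [U -> U e]
peeUeeep => peeeeeep   [U -> e]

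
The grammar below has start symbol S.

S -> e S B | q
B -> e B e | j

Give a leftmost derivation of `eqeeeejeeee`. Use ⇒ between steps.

S ⇒ eSB   [S -> e S B]
eSB ⇒ eqB   [S -> q]
eqB ⇒ eqeBe   [B -> e B e]
eqeBe ⇒ eqeeBee   [B -> e B e]
eqeeBee ⇒ eqeeeBeee   [B -> e B e]
eqeeeBeee ⇒ eqeeeeBeeee   [B -> e B e]
eqeeeeBeeee ⇒ eqeeeejeeee   [B -> j]

S ⇒ eSB ⇒ eqB ⇒ eqeBe ⇒ eqeeBee ⇒ eqeeeBeee ⇒ eqeeeeBeeee ⇒ eqeeeejeeee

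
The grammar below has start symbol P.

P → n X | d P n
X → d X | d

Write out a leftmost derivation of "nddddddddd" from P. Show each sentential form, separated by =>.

P => nX   [P → n X]
nX => ndX   [X → d X]
ndX => nddX   [X → d X]
nddX => ndddX   [X → d X]
ndddX => nddddX   [X → d X]
nddddX => ndddddX   [X → d X]
ndddddX => nddddddX   [X → d X]
nddddddX => ndddddddX   [X → d X]
ndddddddX => nddddddddX   [X → d X]
nddddddddX => nddddddddd   [X → d]

P => nX => ndX => nddX => ndddX => nddddX => ndddddX => nddddddX => ndddddddX => nddddddddX => nddddddddd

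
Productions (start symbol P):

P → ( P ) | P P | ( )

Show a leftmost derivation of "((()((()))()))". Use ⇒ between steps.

P ⇒ (P)   [P → ( P )]
(P) ⇒ ((P))   [P → ( P )]
((P)) ⇒ ((PP))   [P → P P]
((PP)) ⇒ ((PPP))   [P → P P]
((PPP)) ⇒ ((()PP))   [P → ( )]
((()PP)) ⇒ ((()(P)P))   [P → ( P )]
((()(P)P)) ⇒ ((()((P))P))   [P → ( P )]
((()((P))P)) ⇒ ((()((()))P))   [P → ( )]
((()((()))P)) ⇒ ((()((()))()))   [P → ( )]

P ⇒ (P) ⇒ ((P)) ⇒ ((PP)) ⇒ ((PPP)) ⇒ ((()PP)) ⇒ ((()(P)P)) ⇒ ((()((P))P)) ⇒ ((()((()))P)) ⇒ ((()((()))()))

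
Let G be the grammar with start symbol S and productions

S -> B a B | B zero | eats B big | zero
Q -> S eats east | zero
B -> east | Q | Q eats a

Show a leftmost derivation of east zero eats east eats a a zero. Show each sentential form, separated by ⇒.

S ⇒ B a B   [S -> B a B]
B a B ⇒ Q eats a a B   [B -> Q eats a]
Q eats a a B ⇒ S eats east eats a a B   [Q -> S eats east]
S eats east eats a a B ⇒ B zero eats east eats a a B   [S -> B zero]
B zero eats east eats a a B ⇒ east zero eats east eats a a B   [B -> east]
east zero eats east eats a a B ⇒ east zero eats east eats a a Q   [B -> Q]
east zero eats east eats a a Q ⇒ east zero eats east eats a a zero   [Q -> zero]

S ⇒ B a B ⇒ Q eats a a B ⇒ S eats east eats a a B ⇒ B zero eats east eats a a B ⇒ east zero eats east eats a a B ⇒ east zero eats east eats a a Q ⇒ east zero eats east eats a a zero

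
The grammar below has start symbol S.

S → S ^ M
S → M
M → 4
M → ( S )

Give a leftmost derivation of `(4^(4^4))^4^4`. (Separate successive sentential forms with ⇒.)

S ⇒ S^M   [S → S ^ M]
S^M ⇒ S^M^M   [S → S ^ M]
S^M^M ⇒ M^M^M   [S → M]
M^M^M ⇒ (S)^M^M   [M → ( S )]
(S)^M^M ⇒ (S^M)^M^M   [S → S ^ M]
(S^M)^M^M ⇒ (M^M)^M^M   [S → M]
(M^M)^M^M ⇒ (4^M)^M^M   [M → 4]
(4^M)^M^M ⇒ (4^(S))^M^M   [M → ( S )]
(4^(S))^M^M ⇒ (4^(S^M))^M^M   [S → S ^ M]
(4^(S^M))^M^M ⇒ (4^(M^M))^M^M   [S → M]
(4^(M^M))^M^M ⇒ (4^(4^M))^M^M   [M → 4]
(4^(4^M))^M^M ⇒ (4^(4^4))^M^M   [M → 4]
(4^(4^4))^M^M ⇒ (4^(4^4))^4^M   [M → 4]
(4^(4^4))^4^M ⇒ (4^(4^4))^4^4   [M → 4]

S ⇒ S^M ⇒ S^M^M ⇒ M^M^M ⇒ (S)^M^M ⇒ (S^M)^M^M ⇒ (M^M)^M^M ⇒ (4^M)^M^M ⇒ (4^(S))^M^M ⇒ (4^(S^M))^M^M ⇒ (4^(M^M))^M^M ⇒ (4^(4^M))^M^M ⇒ (4^(4^4))^M^M ⇒ (4^(4^4))^4^M ⇒ (4^(4^4))^4^4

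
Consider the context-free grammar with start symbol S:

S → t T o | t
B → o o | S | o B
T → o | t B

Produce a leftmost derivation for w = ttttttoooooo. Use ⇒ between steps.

S ⇒ tTo ⇒ ttBo ⇒ ttSo ⇒ tttToo ⇒ ttttBoo ⇒ ttttSoo ⇒ tttttTooo ⇒ ttttttBooo ⇒ ttttttoBooo ⇒ ttttttoooooo

S ⇒ tTo   [S → t T o]
tTo ⇒ ttBo   [T → t B]
ttBo ⇒ ttSo   [B → S]
ttSo ⇒ tttToo   [S → t T o]
tttToo ⇒ ttttBoo   [T → t B]
ttttBoo ⇒ ttttSoo   [B → S]
ttttSoo ⇒ tttttTooo   [S → t T o]
tttttTooo ⇒ ttttttBooo   [T → t B]
ttttttBooo ⇒ ttttttoBooo   [B → o B]
ttttttoBooo ⇒ ttttttoooooo   [B → o o]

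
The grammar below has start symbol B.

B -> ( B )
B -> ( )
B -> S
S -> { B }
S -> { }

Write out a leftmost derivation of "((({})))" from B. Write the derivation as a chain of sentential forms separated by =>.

B => (B)   [B -> ( B )]
(B) => ((B))   [B -> ( B )]
((B)) => (((B)))   [B -> ( B )]
(((B))) => (((S)))   [B -> S]
(((S))) => ((({})))   [S -> { }]

B=>(B)=>((B))=>(((B)))=>(((S)))=>((({})))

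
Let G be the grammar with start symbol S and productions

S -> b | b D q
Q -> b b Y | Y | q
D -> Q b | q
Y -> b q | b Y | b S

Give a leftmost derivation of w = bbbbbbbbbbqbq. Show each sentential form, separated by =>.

S => bDq   [S -> b D q]
bDq => bQbq   [D -> Q b]
bQbq => bbbYbq   [Q -> b b Y]
bbbYbq => bbbbSbq   [Y -> b S]
bbbbSbq => bbbbbDqbq   [S -> b D q]
bbbbbDqbq => bbbbbQbqbq   [D -> Q b]
bbbbbQbqbq => bbbbbYbqbq   [Q -> Y]
bbbbbYbqbq => bbbbbbYbqbq   [Y -> b Y]
bbbbbbYbqbq => bbbbbbbYbqbq   [Y -> b Y]
bbbbbbbYbqbq => bbbbbbbbSbqbq   [Y -> b S]
bbbbbbbbSbqbq => bbbbbbbbbbqbq   [S -> b]

S => bDq => bQbq => bbbYbq => bbbbSbq => bbbbbDqbq => bbbbbQbqbq => bbbbbYbqbq => bbbbbbYbqbq => bbbbbbbYbqbq => bbbbbbbbSbqbq => bbbbbbbbbbqbq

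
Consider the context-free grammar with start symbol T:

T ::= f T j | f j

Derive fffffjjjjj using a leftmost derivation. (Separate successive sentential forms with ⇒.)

T ⇒ fTj   [T ::= f T j]
fTj ⇒ ffTjj   [T ::= f T j]
ffTjj ⇒ fffTjjj   [T ::= f T j]
fffTjjj ⇒ ffffTjjjj   [T ::= f T j]
ffffTjjjj ⇒ fffffjjjjj   [T ::= f j]

T ⇒ fTj ⇒ ffTjj ⇒ fffTjjj ⇒ ffffTjjjj ⇒ fffffjjjjj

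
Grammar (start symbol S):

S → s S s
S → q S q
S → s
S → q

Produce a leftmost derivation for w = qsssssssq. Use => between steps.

S=>qSq=>qsSsq=>qssSssq=>qsssSsssq=>qsssssssq

S => qSq   [S → q S q]
qSq => qsSsq   [S → s S s]
qsSsq => qssSssq   [S → s S s]
qssSssq => qsssSsssq   [S → s S s]
qsssSsssq => qsssssssq   [S → s]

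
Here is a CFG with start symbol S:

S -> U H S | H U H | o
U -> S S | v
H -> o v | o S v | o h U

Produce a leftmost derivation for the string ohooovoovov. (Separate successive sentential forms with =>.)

S=>HUH=>ohUUH=>ohSSUH=>ohUHSSUH=>ohSSHSSUH=>ohoSHSSUH=>ohooHSSUH=>ohooovSSUH=>ohooovoSUH=>ohooovooUH=>ohooovoovH=>ohooovoovov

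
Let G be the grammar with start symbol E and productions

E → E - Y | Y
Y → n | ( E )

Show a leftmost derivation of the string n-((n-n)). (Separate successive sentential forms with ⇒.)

E ⇒ E-Y ⇒ Y-Y ⇒ n-Y ⇒ n-(E) ⇒ n-(Y) ⇒ n-((E)) ⇒ n-((E-Y)) ⇒ n-((Y-Y)) ⇒ n-((n-Y)) ⇒ n-((n-n))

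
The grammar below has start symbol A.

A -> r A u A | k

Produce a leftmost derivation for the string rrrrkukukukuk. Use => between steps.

A => rAuA => rrAuAuA => rrrAuAuAuA => rrrrAuAuAuAuA => rrrrkuAuAuAuA => rrrrkukuAuAuA => rrrrkukukuAuA => rrrrkukukukuA => rrrrkukukukuk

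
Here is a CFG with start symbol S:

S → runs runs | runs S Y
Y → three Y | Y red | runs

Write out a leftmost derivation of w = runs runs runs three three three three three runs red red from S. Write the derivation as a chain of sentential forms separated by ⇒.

S ⇒ runs S Y ⇒ runs runs runs Y ⇒ runs runs runs three Y ⇒ runs runs runs three three Y ⇒ runs runs runs three three three Y ⇒ runs runs runs three three three three Y ⇒ runs runs runs three three three three three Y ⇒ runs runs runs three three three three three Y red ⇒ runs runs runs three three three three three Y red red ⇒ runs runs runs three three three three three runs red red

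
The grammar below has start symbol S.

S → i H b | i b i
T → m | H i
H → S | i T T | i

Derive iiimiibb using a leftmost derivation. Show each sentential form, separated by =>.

S => iHb   [S → i H b]
iHb => iSb   [H → S]
iSb => iiHbb   [S → i H b]
iiHbb => iiiTTbb   [H → i T T]
iiiTTbb => iiimTbb   [T → m]
iiimTbb => iiimHibb   [T → H i]
iiimHibb => iiimiibb   [H → i]

S => iHb => iSb => iiHbb => iiiTTbb => iiimTbb => iiimHibb => iiimiibb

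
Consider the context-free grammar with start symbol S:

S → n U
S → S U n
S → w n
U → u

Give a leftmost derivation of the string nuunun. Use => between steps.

S => SUn => SUnUn => nUUnUn => nuUnUn => nuunUn => nuunun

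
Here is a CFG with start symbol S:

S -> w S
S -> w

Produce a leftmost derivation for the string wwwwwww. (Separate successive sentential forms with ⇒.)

S⇒wS⇒wwS⇒wwwS⇒wwwwS⇒wwwwwS⇒wwwwwwS⇒wwwwwww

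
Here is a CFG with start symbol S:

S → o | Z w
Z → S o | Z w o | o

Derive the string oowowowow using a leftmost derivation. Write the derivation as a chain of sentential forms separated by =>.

S => Zw => Sow => Zwow => Sowow => Zwowow => Sowowow => Zwowowow => Sowowowow => oowowowow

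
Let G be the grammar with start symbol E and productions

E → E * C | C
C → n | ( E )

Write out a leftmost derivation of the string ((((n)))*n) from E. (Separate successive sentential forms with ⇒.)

E⇒C⇒(E)⇒(E*C)⇒(C*C)⇒((E)*C)⇒((C)*C)⇒(((E))*C)⇒(((C))*C)⇒((((E)))*C)⇒((((C)))*C)⇒((((n)))*C)⇒((((n)))*n)

E ⇒ C   [E → C]
C ⇒ (E)   [C → ( E )]
(E) ⇒ (E*C)   [E → E * C]
(E*C) ⇒ (C*C)   [E → C]
(C*C) ⇒ ((E)*C)   [C → ( E )]
((E)*C) ⇒ ((C)*C)   [E → C]
((C)*C) ⇒ (((E))*C)   [C → ( E )]
(((E))*C) ⇒ (((C))*C)   [E → C]
(((C))*C) ⇒ ((((E)))*C)   [C → ( E )]
((((E)))*C) ⇒ ((((C)))*C)   [E → C]
((((C)))*C) ⇒ ((((n)))*C)   [C → n]
((((n)))*C) ⇒ ((((n)))*n)   [C → n]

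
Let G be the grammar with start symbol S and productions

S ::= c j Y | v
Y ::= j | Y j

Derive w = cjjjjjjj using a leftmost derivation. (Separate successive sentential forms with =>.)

S => cjY => cjYj => cjYjj => cjYjjj => cjYjjjj => cjYjjjjj => cjjjjjjj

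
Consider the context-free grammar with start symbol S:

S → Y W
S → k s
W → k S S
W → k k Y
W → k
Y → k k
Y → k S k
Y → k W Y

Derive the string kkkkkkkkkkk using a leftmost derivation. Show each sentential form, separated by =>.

S=>YW=>kSkW=>kYWkW=>kkWYWkW=>kkkkYYWkW=>kkkkkkYWkW=>kkkkkkkkWkW=>kkkkkkkkkkW=>kkkkkkkkkkk

S => YW   [S → Y W]
YW => kSkW   [Y → k S k]
kSkW => kYWkW   [S → Y W]
kYWkW => kkWYWkW   [Y → k W Y]
kkWYWkW => kkkkYYWkW   [W → k k Y]
kkkkYYWkW => kkkkkkYWkW   [Y → k k]
kkkkkkYWkW => kkkkkkkkWkW   [Y → k k]
kkkkkkkkWkW => kkkkkkkkkkW   [W → k]
kkkkkkkkkkW => kkkkkkkkkkk   [W → k]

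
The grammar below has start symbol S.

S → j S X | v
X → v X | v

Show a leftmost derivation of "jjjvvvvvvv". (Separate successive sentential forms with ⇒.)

S ⇒ jSX   [S → j S X]
jSX ⇒ jjSXX   [S → j S X]
jjSXX ⇒ jjjSXXX   [S → j S X]
jjjSXXX ⇒ jjjvXXX   [S → v]
jjjvXXX ⇒ jjjvvXX   [X → v]
jjjvvXX ⇒ jjjvvvXX   [X → v X]
jjjvvvXX ⇒ jjjvvvvXX   [X → v X]
jjjvvvvXX ⇒ jjjvvvvvX   [X → v]
jjjvvvvvX ⇒ jjjvvvvvvX   [X → v X]
jjjvvvvvvX ⇒ jjjvvvvvvv   [X → v]

S⇒jSX⇒jjSXX⇒jjjSXXX⇒jjjvXXX⇒jjjvvXX⇒jjjvvvXX⇒jjjvvvvXX⇒jjjvvvvvX⇒jjjvvvvvvX⇒jjjvvvvvvv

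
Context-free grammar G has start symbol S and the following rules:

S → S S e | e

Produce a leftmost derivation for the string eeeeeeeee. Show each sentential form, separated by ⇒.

S ⇒ SSe   [S → S S e]
SSe ⇒ SSeSe   [S → S S e]
SSeSe ⇒ eSeSe   [S → e]
eSeSe ⇒ eSSeeSe   [S → S S e]
eSSeeSe ⇒ eeSeeSe   [S → e]
eeSeeSe ⇒ eeSSeeeSe   [S → S S e]
eeSSeeeSe ⇒ eeeSeeeSe   [S → e]
eeeSeeeSe ⇒ eeeeeeeSe   [S → e]
eeeeeeeSe ⇒ eeeeeeeee   [S → e]

S ⇒ SSe ⇒ SSeSe ⇒ eSeSe ⇒ eSSeeSe ⇒ eeSeeSe ⇒ eeSSeeeSe ⇒ eeeSeeeSe ⇒ eeeeeeeSe ⇒ eeeeeeeee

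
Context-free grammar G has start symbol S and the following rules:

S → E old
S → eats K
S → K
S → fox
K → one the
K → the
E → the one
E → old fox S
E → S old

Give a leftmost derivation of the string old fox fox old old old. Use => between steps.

S => E old => old fox S old => old fox E old old => old fox S old old old => old fox fox old old old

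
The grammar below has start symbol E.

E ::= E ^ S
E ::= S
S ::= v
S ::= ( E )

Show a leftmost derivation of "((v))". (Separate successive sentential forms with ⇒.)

E ⇒ S   [E ::= S]
S ⇒ (E)   [S ::= ( E )]
(E) ⇒ (S)   [E ::= S]
(S) ⇒ ((E))   [S ::= ( E )]
((E)) ⇒ ((S))   [E ::= S]
((S)) ⇒ ((v))   [S ::= v]

E ⇒ S ⇒ (E) ⇒ (S) ⇒ ((E)) ⇒ ((S)) ⇒ ((v))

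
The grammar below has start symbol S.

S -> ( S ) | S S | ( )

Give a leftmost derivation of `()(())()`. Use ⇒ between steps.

S ⇒ SS   [S -> S S]
SS ⇒ ()S   [S -> ( )]
()S ⇒ ()SS   [S -> S S]
()SS ⇒ ()(S)S   [S -> ( S )]
()(S)S ⇒ ()(())S   [S -> ( )]
()(())S ⇒ ()(())()   [S -> ( )]

S ⇒ SS ⇒ ()S ⇒ ()SS ⇒ ()(S)S ⇒ ()(())S ⇒ ()(())()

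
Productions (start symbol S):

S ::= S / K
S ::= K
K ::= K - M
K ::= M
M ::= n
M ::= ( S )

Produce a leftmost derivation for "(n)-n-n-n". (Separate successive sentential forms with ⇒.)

S⇒K⇒K-M⇒K-M-M⇒K-M-M-M⇒M-M-M-M⇒(S)-M-M-M⇒(K)-M-M-M⇒(M)-M-M-M⇒(n)-M-M-M⇒(n)-n-M-M⇒(n)-n-n-M⇒(n)-n-n-n

S ⇒ K   [S ::= K]
K ⇒ K-M   [K ::= K - M]
K-M ⇒ K-M-M   [K ::= K - M]
K-M-M ⇒ K-M-M-M   [K ::= K - M]
K-M-M-M ⇒ M-M-M-M   [K ::= M]
M-M-M-M ⇒ (S)-M-M-M   [M ::= ( S )]
(S)-M-M-M ⇒ (K)-M-M-M   [S ::= K]
(K)-M-M-M ⇒ (M)-M-M-M   [K ::= M]
(M)-M-M-M ⇒ (n)-M-M-M   [M ::= n]
(n)-M-M-M ⇒ (n)-n-M-M   [M ::= n]
(n)-n-M-M ⇒ (n)-n-n-M   [M ::= n]
(n)-n-n-M ⇒ (n)-n-n-n   [M ::= n]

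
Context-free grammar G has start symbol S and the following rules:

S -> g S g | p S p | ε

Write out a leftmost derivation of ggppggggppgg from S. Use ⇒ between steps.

S ⇒ gSg ⇒ ggSgg ⇒ ggpSpgg ⇒ ggppSppgg ⇒ ggppgSgppgg ⇒ ggppggSggppgg ⇒ ggppggggppgg

S ⇒ gSg   [S -> g S g]
gSg ⇒ ggSgg   [S -> g S g]
ggSgg ⇒ ggpSpgg   [S -> p S p]
ggpSpgg ⇒ ggppSppgg   [S -> p S p]
ggppSppgg ⇒ ggppgSgppgg   [S -> g S g]
ggppgSgppgg ⇒ ggppggSggppgg   [S -> g S g]
ggppggSggppgg ⇒ ggppggggppgg   [S -> ε]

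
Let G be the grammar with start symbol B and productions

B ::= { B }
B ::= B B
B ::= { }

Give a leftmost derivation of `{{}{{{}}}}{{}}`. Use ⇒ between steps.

B ⇒ BB ⇒ {B}B ⇒ {BB}B ⇒ {{}B}B ⇒ {{}{B}}B ⇒ {{}{{B}}}B ⇒ {{}{{{}}}}B ⇒ {{}{{{}}}}{B} ⇒ {{}{{{}}}}{{}}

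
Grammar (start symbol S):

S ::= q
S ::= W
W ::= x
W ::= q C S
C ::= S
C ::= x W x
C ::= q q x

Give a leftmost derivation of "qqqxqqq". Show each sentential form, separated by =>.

S => W => qCS => qqqxS => qqqxW => qqqxqCS => qqqxqSS => qqqxqqS => qqqxqqq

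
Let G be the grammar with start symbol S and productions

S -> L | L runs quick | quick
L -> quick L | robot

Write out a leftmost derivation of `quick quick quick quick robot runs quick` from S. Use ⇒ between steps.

S ⇒ L runs quick   [S -> L runs quick]
L runs quick ⇒ quick L runs quick   [L -> quick L]
quick L runs quick ⇒ quick quick L runs quick   [L -> quick L]
quick quick L runs quick ⇒ quick quick quick L runs quick   [L -> quick L]
quick quick quick L runs quick ⇒ quick quick quick quick L runs quick   [L -> quick L]
quick quick quick quick L runs quick ⇒ quick quick quick quick robot runs quick   [L -> robot]

S ⇒ L runs quick ⇒ quick L runs quick ⇒ quick quick L runs quick ⇒ quick quick quick L runs quick ⇒ quick quick quick quick L runs quick ⇒ quick quick quick quick robot runs quick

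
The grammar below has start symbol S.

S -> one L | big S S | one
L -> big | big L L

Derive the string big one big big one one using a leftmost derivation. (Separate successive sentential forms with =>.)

S => big S S   [S -> big S S]
big S S => big one L S   [S -> one L]
big one L S => big one big S   [L -> big]
big one big S => big one big big S S   [S -> big S S]
big one big big S S => big one big big one S   [S -> one]
big one big big one S => big one big big one one   [S -> one]

S => big S S => big one L S => big one big S => big one big big S S => big one big big one S => big one big big one one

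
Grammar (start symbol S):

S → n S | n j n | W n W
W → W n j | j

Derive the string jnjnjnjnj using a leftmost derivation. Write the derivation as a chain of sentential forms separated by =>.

S => WnW   [S → W n W]
WnW => jnW   [W → j]
jnW => jnWnj   [W → W n j]
jnWnj => jnWnjnj   [W → W n j]
jnWnjnj => jnWnjnjnj   [W → W n j]
jnWnjnjnj => jnjnjnjnj   [W → j]

S => WnW => jnW => jnWnj => jnWnjnj => jnWnjnjnj => jnjnjnjnj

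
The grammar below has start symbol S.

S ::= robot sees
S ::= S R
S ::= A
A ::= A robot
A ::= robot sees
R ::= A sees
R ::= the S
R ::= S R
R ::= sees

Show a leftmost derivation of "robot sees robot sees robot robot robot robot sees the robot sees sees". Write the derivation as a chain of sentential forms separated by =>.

S => S R => S R R => S R R R => A R R R => robot sees R R R => robot sees A sees R R => robot sees A robot sees R R => robot sees A robot robot sees R R => robot sees A robot robot robot sees R R => robot sees A robot robot robot robot sees R R => robot sees robot sees robot robot robot robot sees R R => robot sees robot sees robot robot robot robot sees the S R => robot sees robot sees robot robot robot robot sees the robot sees R => robot sees robot sees robot robot robot robot sees the robot sees sees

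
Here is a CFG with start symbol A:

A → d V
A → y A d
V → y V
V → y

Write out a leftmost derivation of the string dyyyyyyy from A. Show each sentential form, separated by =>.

A => dV => dyV => dyyV => dyyyV => dyyyyV => dyyyyyV => dyyyyyyV => dyyyyyyy

A => dV   [A → d V]
dV => dyV   [V → y V]
dyV => dyyV   [V → y V]
dyyV => dyyyV   [V → y V]
dyyyV => dyyyyV   [V → y V]
dyyyyV => dyyyyyV   [V → y V]
dyyyyyV => dyyyyyyV   [V → y V]
dyyyyyyV => dyyyyyyy   [V → y]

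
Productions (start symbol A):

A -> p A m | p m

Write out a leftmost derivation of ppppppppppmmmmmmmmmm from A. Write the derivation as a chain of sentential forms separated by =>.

A => pAm   [A -> p A m]
pAm => ppAmm   [A -> p A m]
ppAmm => pppAmmm   [A -> p A m]
pppAmmm => ppppAmmmm   [A -> p A m]
ppppAmmmm => pppppAmmmmm   [A -> p A m]
pppppAmmmmm => ppppppAmmmmmm   [A -> p A m]
ppppppAmmmmmm => pppppppAmmmmmmm   [A -> p A m]
pppppppAmmmmmmm => ppppppppAmmmmmmmm   [A -> p A m]
ppppppppAmmmmmmmm => pppppppppAmmmmmmmmm   [A -> p A m]
pppppppppAmmmmmmmmm => ppppppppppmmmmmmmmmm   [A -> p m]

A=>pAm=>ppAmm=>pppAmmm=>ppppAmmmm=>pppppAmmmmm=>ppppppAmmmmmm=>pppppppAmmmmmmm=>ppppppppAmmmmmmmm=>pppppppppAmmmmmmmmm=>ppppppppppmmmmmmmmmm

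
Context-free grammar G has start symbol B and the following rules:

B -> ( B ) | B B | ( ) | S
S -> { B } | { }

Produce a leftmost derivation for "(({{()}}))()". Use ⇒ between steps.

B ⇒ BB ⇒ (B)B ⇒ ((B))B ⇒ ((S))B ⇒ (({B}))B ⇒ (({S}))B ⇒ (({{B}}))B ⇒ (({{()}}))B ⇒ (({{()}}))()

B ⇒ BB   [B -> B B]
BB ⇒ (B)B   [B -> ( B )]
(B)B ⇒ ((B))B   [B -> ( B )]
((B))B ⇒ ((S))B   [B -> S]
((S))B ⇒ (({B}))B   [S -> { B }]
(({B}))B ⇒ (({S}))B   [B -> S]
(({S}))B ⇒ (({{B}}))B   [S -> { B }]
(({{B}}))B ⇒ (({{()}}))B   [B -> ( )]
(({{()}}))B ⇒ (({{()}}))()   [B -> ( )]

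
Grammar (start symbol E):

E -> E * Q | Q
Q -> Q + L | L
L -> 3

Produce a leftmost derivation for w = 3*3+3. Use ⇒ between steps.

E ⇒ E*Q   [E -> E * Q]
E*Q ⇒ Q*Q   [E -> Q]
Q*Q ⇒ L*Q   [Q -> L]
L*Q ⇒ 3*Q   [L -> 3]
3*Q ⇒ 3*Q+L   [Q -> Q + L]
3*Q+L ⇒ 3*L+L   [Q -> L]
3*L+L ⇒ 3*3+L   [L -> 3]
3*3+L ⇒ 3*3+3   [L -> 3]

E ⇒ E*Q ⇒ Q*Q ⇒ L*Q ⇒ 3*Q ⇒ 3*Q+L ⇒ 3*L+L ⇒ 3*3+L ⇒ 3*3+3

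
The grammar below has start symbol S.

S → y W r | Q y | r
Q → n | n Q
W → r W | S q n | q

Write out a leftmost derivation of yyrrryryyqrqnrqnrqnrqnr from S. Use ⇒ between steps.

S ⇒ yWr ⇒ ySqnr ⇒ yyWrqnr ⇒ yyrWrqnr ⇒ yyrrWrqnr ⇒ yyrrrWrqnr ⇒ yyrrrSqnrqnr ⇒ yyrrryWrqnrqnr ⇒ yyrrryrWrqnrqnr ⇒ yyrrryrSqnrqnrqnr ⇒ yyrrryryWrqnrqnrqnr ⇒ yyrrryrySqnrqnrqnrqnr ⇒ yyrrryryyWrqnrqnrqnrqnr ⇒ yyrrryryyqrqnrqnrqnrqnr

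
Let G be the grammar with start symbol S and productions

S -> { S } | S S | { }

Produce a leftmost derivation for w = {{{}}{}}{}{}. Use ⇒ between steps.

S⇒SS⇒SSS⇒{S}SS⇒{SS}SS⇒{{S}S}SS⇒{{{}}S}SS⇒{{{}}{}}SS⇒{{{}}{}}{}S⇒{{{}}{}}{}{}

S ⇒ SS   [S -> S S]
SS ⇒ SSS   [S -> S S]
SSS ⇒ {S}SS   [S -> { S }]
{S}SS ⇒ {SS}SS   [S -> S S]
{SS}SS ⇒ {{S}S}SS   [S -> { S }]
{{S}S}SS ⇒ {{{}}S}SS   [S -> { }]
{{{}}S}SS ⇒ {{{}}{}}SS   [S -> { }]
{{{}}{}}SS ⇒ {{{}}{}}{}S   [S -> { }]
{{{}}{}}{}S ⇒ {{{}}{}}{}{}   [S -> { }]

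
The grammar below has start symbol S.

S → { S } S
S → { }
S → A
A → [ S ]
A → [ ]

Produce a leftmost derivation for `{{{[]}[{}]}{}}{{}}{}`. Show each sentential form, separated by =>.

S => {S}S   [S → { S } S]
{S}S => {{S}S}S   [S → { S } S]
{{S}S}S => {{{S}S}S}S   [S → { S } S]
{{{S}S}S}S => {{{A}S}S}S   [S → A]
{{{A}S}S}S => {{{[]}S}S}S   [A → [ ]]
{{{[]}S}S}S => {{{[]}A}S}S   [S → A]
{{{[]}A}S}S => {{{[]}[S]}S}S   [A → [ S ]]
{{{[]}[S]}S}S => {{{[]}[{}]}S}S   [S → { }]
{{{[]}[{}]}S}S => {{{[]}[{}]}{}}S   [S → { }]
{{{[]}[{}]}{}}S => {{{[]}[{}]}{}}{S}S   [S → { S } S]
{{{[]}[{}]}{}}{S}S => {{{[]}[{}]}{}}{{}}S   [S → { }]
{{{[]}[{}]}{}}{{}}S => {{{[]}[{}]}{}}{{}}{}   [S → { }]

S=>{S}S=>{{S}S}S=>{{{S}S}S}S=>{{{A}S}S}S=>{{{[]}S}S}S=>{{{[]}A}S}S=>{{{[]}[S]}S}S=>{{{[]}[{}]}S}S=>{{{[]}[{}]}{}}S=>{{{[]}[{}]}{}}{S}S=>{{{[]}[{}]}{}}{{}}S=>{{{[]}[{}]}{}}{{}}{}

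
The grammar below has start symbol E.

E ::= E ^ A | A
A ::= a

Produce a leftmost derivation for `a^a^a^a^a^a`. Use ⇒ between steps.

E ⇒ E^A   [E ::= E ^ A]
E^A ⇒ E^A^A   [E ::= E ^ A]
E^A^A ⇒ E^A^A^A   [E ::= E ^ A]
E^A^A^A ⇒ E^A^A^A^A   [E ::= E ^ A]
E^A^A^A^A ⇒ E^A^A^A^A^A   [E ::= E ^ A]
E^A^A^A^A^A ⇒ A^A^A^A^A^A   [E ::= A]
A^A^A^A^A^A ⇒ a^A^A^A^A^A   [A ::= a]
a^A^A^A^A^A ⇒ a^a^A^A^A^A   [A ::= a]
a^a^A^A^A^A ⇒ a^a^a^A^A^A   [A ::= a]
a^a^a^A^A^A ⇒ a^a^a^a^A^A   [A ::= a]
a^a^a^a^A^A ⇒ a^a^a^a^a^A   [A ::= a]
a^a^a^a^a^A ⇒ a^a^a^a^a^a   [A ::= a]

E ⇒ E^A ⇒ E^A^A ⇒ E^A^A^A ⇒ E^A^A^A^A ⇒ E^A^A^A^A^A ⇒ A^A^A^A^A^A ⇒ a^A^A^A^A^A ⇒ a^a^A^A^A^A ⇒ a^a^a^A^A^A ⇒ a^a^a^a^A^A ⇒ a^a^a^a^a^A ⇒ a^a^a^a^a^a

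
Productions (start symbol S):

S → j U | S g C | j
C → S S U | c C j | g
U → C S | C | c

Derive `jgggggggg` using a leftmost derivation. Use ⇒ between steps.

S ⇒ SgC   [S → S g C]
SgC ⇒ SgCgC   [S → S g C]
SgCgC ⇒ SgCgCgC   [S → S g C]
SgCgCgC ⇒ SgCgCgCgC   [S → S g C]
SgCgCgCgC ⇒ jgCgCgCgC   [S → j]
jgCgCgCgC ⇒ jgggCgCgC   [C → g]
jgggCgCgC ⇒ jgggggCgC   [C → g]
jgggggCgC ⇒ jgggggggC   [C → g]
jgggggggC ⇒ jgggggggg   [C → g]

S⇒SgC⇒SgCgC⇒SgCgCgC⇒SgCgCgCgC⇒jgCgCgCgC⇒jgggCgCgC⇒jgggggCgC⇒jgggggggC⇒jgggggggg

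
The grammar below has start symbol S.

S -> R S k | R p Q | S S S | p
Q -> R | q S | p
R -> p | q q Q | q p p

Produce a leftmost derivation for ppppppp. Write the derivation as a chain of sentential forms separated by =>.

S => SSS   [S -> S S S]
SSS => SSSSS   [S -> S S S]
SSSSS => SSSSSSS   [S -> S S S]
SSSSSSS => pSSSSSS   [S -> p]
pSSSSSS => ppSSSSS   [S -> p]
ppSSSSS => pppSSSS   [S -> p]
pppSSSS => ppppSSS   [S -> p]
ppppSSS => pppppSS   [S -> p]
pppppSS => ppppppS   [S -> p]
ppppppS => ppppppp   [S -> p]

S => SSS => SSSSS => SSSSSSS => pSSSSSS => ppSSSSS => pppSSSS => ppppSSS => pppppSS => ppppppS => ppppppp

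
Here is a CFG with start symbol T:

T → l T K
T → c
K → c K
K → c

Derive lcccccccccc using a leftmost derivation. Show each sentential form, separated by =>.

T => lTK   [T → l T K]
lTK => lcK   [T → c]
lcK => lccK   [K → c K]
lccK => lcccK   [K → c K]
lcccK => lccccK   [K → c K]
lccccK => lcccccK   [K → c K]
lcccccK => lccccccK   [K → c K]
lccccccK => lcccccccK   [K → c K]
lcccccccK => lccccccccK   [K → c K]
lccccccccK => lcccccccccK   [K → c K]
lcccccccccK => lcccccccccc   [K → c]

T => lTK => lcK => lccK => lcccK => lccccK => lcccccK => lccccccK => lcccccccK => lccccccccK => lcccccccccK => lcccccccccc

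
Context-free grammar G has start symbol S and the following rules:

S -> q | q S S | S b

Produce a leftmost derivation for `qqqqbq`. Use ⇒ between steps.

S ⇒ qSS ⇒ qSbS ⇒ qqSSbS ⇒ qqqSbS ⇒ qqqqbS ⇒ qqqqbq

S ⇒ qSS   [S -> q S S]
qSS ⇒ qSbS   [S -> S b]
qSbS ⇒ qqSSbS   [S -> q S S]
qqSSbS ⇒ qqqSbS   [S -> q]
qqqSbS ⇒ qqqqbS   [S -> q]
qqqqbS ⇒ qqqqbq   [S -> q]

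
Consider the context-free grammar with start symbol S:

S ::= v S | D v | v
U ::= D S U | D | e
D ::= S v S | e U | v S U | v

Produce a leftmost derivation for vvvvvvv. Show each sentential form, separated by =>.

S => vS   [S ::= v S]
vS => vDv   [S ::= D v]
vDv => vvSUv   [D ::= v S U]
vvSUv => vvvUv   [S ::= v]
vvvUv => vvvDv   [U ::= D]
vvvDv => vvvSvSv   [D ::= S v S]
vvvSvSv => vvvvvSv   [S ::= v]
vvvvvSv => vvvvvvv   [S ::= v]

S=>vS=>vDv=>vvSUv=>vvvUv=>vvvDv=>vvvSvSv=>vvvvvSv=>vvvvvvv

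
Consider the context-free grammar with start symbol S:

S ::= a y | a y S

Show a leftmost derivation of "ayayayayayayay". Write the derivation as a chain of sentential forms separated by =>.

S => ayS => ayayS => ayayayS => ayayayayS => ayayayayayS => ayayayayayayS => ayayayayayayay

S => ayS   [S ::= a y S]
ayS => ayayS   [S ::= a y S]
ayayS => ayayayS   [S ::= a y S]
ayayayS => ayayayayS   [S ::= a y S]
ayayayayS => ayayayayayS   [S ::= a y S]
ayayayayayS => ayayayayayayS   [S ::= a y S]
ayayayayayayS => ayayayayayayay   [S ::= a y]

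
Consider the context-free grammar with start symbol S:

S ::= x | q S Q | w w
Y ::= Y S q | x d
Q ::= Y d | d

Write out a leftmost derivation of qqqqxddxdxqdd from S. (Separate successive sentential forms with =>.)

S => qSQ => qqSQQ => qqqSQQQ => qqqqSQQQQ => qqqqxQQQQ => qqqqxdQQQ => qqqqxddQQ => qqqqxddYdQ => qqqqxddYSqdQ => qqqqxddxdSqdQ => qqqqxddxdxqdQ => qqqqxddxdxqdd

S => qSQ   [S ::= q S Q]
qSQ => qqSQQ   [S ::= q S Q]
qqSQQ => qqqSQQQ   [S ::= q S Q]
qqqSQQQ => qqqqSQQQQ   [S ::= q S Q]
qqqqSQQQQ => qqqqxQQQQ   [S ::= x]
qqqqxQQQQ => qqqqxdQQQ   [Q ::= d]
qqqqxdQQQ => qqqqxddQQ   [Q ::= d]
qqqqxddQQ => qqqqxddYdQ   [Q ::= Y d]
qqqqxddYdQ => qqqqxddYSqdQ   [Y ::= Y S q]
qqqqxddYSqdQ => qqqqxddxdSqdQ   [Y ::= x d]
qqqqxddxdSqdQ => qqqqxddxdxqdQ   [S ::= x]
qqqqxddxdxqdQ => qqqqxddxdxqdd   [Q ::= d]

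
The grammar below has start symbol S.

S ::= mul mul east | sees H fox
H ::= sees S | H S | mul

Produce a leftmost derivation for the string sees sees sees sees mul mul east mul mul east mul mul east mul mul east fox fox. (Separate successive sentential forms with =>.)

S => sees H fox => sees sees S fox => sees sees sees H fox fox => sees sees sees H S fox fox => sees sees sees H S S fox fox => sees sees sees H S S S fox fox => sees sees sees sees S S S S fox fox => sees sees sees sees mul mul east S S S fox fox => sees sees sees sees mul mul east mul mul east S S fox fox => sees sees sees sees mul mul east mul mul east mul mul east S fox fox => sees sees sees sees mul mul east mul mul east mul mul east mul mul east fox fox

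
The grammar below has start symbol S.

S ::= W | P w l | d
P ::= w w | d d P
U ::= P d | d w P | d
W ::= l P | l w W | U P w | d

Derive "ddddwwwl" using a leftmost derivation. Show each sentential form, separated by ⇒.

S ⇒ Pwl ⇒ ddPwl ⇒ ddddPwl ⇒ ddddwwwl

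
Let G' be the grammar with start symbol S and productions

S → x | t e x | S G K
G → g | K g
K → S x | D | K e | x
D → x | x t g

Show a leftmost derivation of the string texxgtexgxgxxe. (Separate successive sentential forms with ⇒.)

S⇒SGK⇒texGK⇒texKgK⇒texDgK⇒texxgK⇒texxgKe⇒texxgSxe⇒texxgSGKxe⇒texxgSGKGKxe⇒texxgtexGKGKxe⇒texxgtexgKGKxe⇒texxgtexgxGKxe⇒texxgtexgxgKxe⇒texxgtexgxgxxe

S ⇒ SGK   [S → S G K]
SGK ⇒ texGK   [S → t e x]
texGK ⇒ texKgK   [G → K g]
texKgK ⇒ texDgK   [K → D]
texDgK ⇒ texxgK   [D → x]
texxgK ⇒ texxgKe   [K → K e]
texxgKe ⇒ texxgSxe   [K → S x]
texxgSxe ⇒ texxgSGKxe   [S → S G K]
texxgSGKxe ⇒ texxgSGKGKxe   [S → S G K]
texxgSGKGKxe ⇒ texxgtexGKGKxe   [S → t e x]
texxgtexGKGKxe ⇒ texxgtexgKGKxe   [G → g]
texxgtexgKGKxe ⇒ texxgtexgxGKxe   [K → x]
texxgtexgxGKxe ⇒ texxgtexgxgKxe   [G → g]
texxgtexgxgKxe ⇒ texxgtexgxgxxe   [K → x]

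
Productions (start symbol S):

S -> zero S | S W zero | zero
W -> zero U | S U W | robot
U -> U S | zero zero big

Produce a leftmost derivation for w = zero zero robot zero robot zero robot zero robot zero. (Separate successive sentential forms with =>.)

S => zero S   [S -> zero S]
zero S => zero S W zero   [S -> S W zero]
zero S W zero => zero S W zero W zero   [S -> S W zero]
zero S W zero W zero => zero S W zero W zero W zero   [S -> S W zero]
zero S W zero W zero W zero => zero S W zero W zero W zero W zero   [S -> S W zero]
zero S W zero W zero W zero W zero => zero zero W zero W zero W zero W zero   [S -> zero]
zero zero W zero W zero W zero W zero => zero zero robot zero W zero W zero W zero   [W -> robot]
zero zero robot zero W zero W zero W zero => zero zero robot zero robot zero W zero W zero   [W -> robot]
zero zero robot zero robot zero W zero W zero => zero zero robot zero robot zero robot zero W zero   [W -> robot]
zero zero robot zero robot zero robot zero W zero => zero zero robot zero robot zero robot zero robot zero   [W -> robot]

S => zero S => zero S W zero => zero S W zero W zero => zero S W zero W zero W zero => zero S W zero W zero W zero W zero => zero zero W zero W zero W zero W zero => zero zero robot zero W zero W zero W zero => zero zero robot zero robot zero W zero W zero => zero zero robot zero robot zero robot zero W zero => zero zero robot zero robot zero robot zero robot zero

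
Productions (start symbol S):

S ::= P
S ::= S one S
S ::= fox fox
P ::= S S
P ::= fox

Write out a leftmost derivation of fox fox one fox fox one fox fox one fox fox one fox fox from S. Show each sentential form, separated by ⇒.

S ⇒ S one S ⇒ S one S one S ⇒ S one S one S one S ⇒ fox fox one S one S one S ⇒ fox fox one S one S one S one S ⇒ fox fox one fox fox one S one S one S ⇒ fox fox one fox fox one fox fox one S one S ⇒ fox fox one fox fox one fox fox one fox fox one S ⇒ fox fox one fox fox one fox fox one fox fox one fox fox

S ⇒ S one S   [S ::= S one S]
S one S ⇒ S one S one S   [S ::= S one S]
S one S one S ⇒ S one S one S one S   [S ::= S one S]
S one S one S one S ⇒ fox fox one S one S one S   [S ::= fox fox]
fox fox one S one S one S ⇒ fox fox one S one S one S one S   [S ::= S one S]
fox fox one S one S one S one S ⇒ fox fox one fox fox one S one S one S   [S ::= fox fox]
fox fox one fox fox one S one S one S ⇒ fox fox one fox fox one fox fox one S one S   [S ::= fox fox]
fox fox one fox fox one fox fox one S one S ⇒ fox fox one fox fox one fox fox one fox fox one S   [S ::= fox fox]
fox fox one fox fox one fox fox one fox fox one S ⇒ fox fox one fox fox one fox fox one fox fox one fox fox   [S ::= fox fox]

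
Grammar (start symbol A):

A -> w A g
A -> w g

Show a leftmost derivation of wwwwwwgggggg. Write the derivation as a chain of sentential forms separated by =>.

A=>wAg=>wwAgg=>wwwAggg=>wwwwAgggg=>wwwwwAggggg=>wwwwwwgggggg

A => wAg   [A -> w A g]
wAg => wwAgg   [A -> w A g]
wwAgg => wwwAggg   [A -> w A g]
wwwAggg => wwwwAgggg   [A -> w A g]
wwwwAgggg => wwwwwAggggg   [A -> w A g]
wwwwwAggggg => wwwwwwgggggg   [A -> w g]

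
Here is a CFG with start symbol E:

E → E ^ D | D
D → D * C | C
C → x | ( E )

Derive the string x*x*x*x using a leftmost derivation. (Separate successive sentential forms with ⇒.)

E⇒D⇒D*C⇒D*C*C⇒D*C*C*C⇒C*C*C*C⇒x*C*C*C⇒x*x*C*C⇒x*x*x*C⇒x*x*x*x

E ⇒ D   [E → D]
D ⇒ D*C   [D → D * C]
D*C ⇒ D*C*C   [D → D * C]
D*C*C ⇒ D*C*C*C   [D → D * C]
D*C*C*C ⇒ C*C*C*C   [D → C]
C*C*C*C ⇒ x*C*C*C   [C → x]
x*C*C*C ⇒ x*x*C*C   [C → x]
x*x*C*C ⇒ x*x*x*C   [C → x]
x*x*x*C ⇒ x*x*x*x   [C → x]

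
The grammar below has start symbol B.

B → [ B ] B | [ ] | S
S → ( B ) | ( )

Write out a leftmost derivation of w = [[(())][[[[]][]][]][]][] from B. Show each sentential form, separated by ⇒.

B ⇒ [B]B   [B → [ B ] B]
[B]B ⇒ [[B]B]B   [B → [ B ] B]
[[B]B]B ⇒ [[S]B]B   [B → S]
[[S]B]B ⇒ [[(B)]B]B   [S → ( B )]
[[(B)]B]B ⇒ [[(S)]B]B   [B → S]
[[(S)]B]B ⇒ [[(())]B]B   [S → ( )]
[[(())]B]B ⇒ [[(())][B]B]B   [B → [ B ] B]
[[(())][B]B]B ⇒ [[(())][[B]B]B]B   [B → [ B ] B]
[[(())][[B]B]B]B ⇒ [[(())][[[B]B]B]B]B   [B → [ B ] B]
[[(())][[[B]B]B]B]B ⇒ [[(())][[[[]]B]B]B]B   [B → [ ]]
[[(())][[[[]]B]B]B]B ⇒ [[(())][[[[]][]]B]B]B   [B → [ ]]
[[(())][[[[]][]]B]B]B ⇒ [[(())][[[[]][]][]]B]B   [B → [ ]]
[[(())][[[[]][]][]]B]B ⇒ [[(())][[[[]][]][]][]]B   [B → [ ]]
[[(())][[[[]][]][]][]]B ⇒ [[(())][[[[]][]][]][]][]   [B → [ ]]

B⇒[B]B⇒[[B]B]B⇒[[S]B]B⇒[[(B)]B]B⇒[[(S)]B]B⇒[[(())]B]B⇒[[(())][B]B]B⇒[[(())][[B]B]B]B⇒[[(())][[[B]B]B]B]B⇒[[(())][[[[]]B]B]B]B⇒[[(())][[[[]][]]B]B]B⇒[[(())][[[[]][]][]]B]B⇒[[(())][[[[]][]][]][]]B⇒[[(())][[[[]][]][]][]][]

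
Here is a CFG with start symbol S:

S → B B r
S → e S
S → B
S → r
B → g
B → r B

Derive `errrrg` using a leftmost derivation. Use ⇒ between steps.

S ⇒ eS   [S → e S]
eS ⇒ eB   [S → B]
eB ⇒ erB   [B → r B]
erB ⇒ errB   [B → r B]
errB ⇒ errrB   [B → r B]
errrB ⇒ errrrB   [B → r B]
errrrB ⇒ errrrg   [B → g]

S ⇒ eS ⇒ eB ⇒ erB ⇒ errB ⇒ errrB ⇒ errrrB ⇒ errrrg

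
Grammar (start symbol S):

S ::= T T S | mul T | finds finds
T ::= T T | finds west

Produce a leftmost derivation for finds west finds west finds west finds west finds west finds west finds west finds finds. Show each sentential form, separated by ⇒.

S ⇒ T T S ⇒ T T T S ⇒ T T T T S ⇒ T T T T T S ⇒ T T T T T T S ⇒ T T T T T T T S ⇒ finds west T T T T T T S ⇒ finds west finds west T T T T T S ⇒ finds west finds west finds west T T T T S ⇒ finds west finds west finds west finds west T T T S ⇒ finds west finds west finds west finds west finds west T T S ⇒ finds west finds west finds west finds west finds west finds west T S ⇒ finds west finds west finds west finds west finds west finds west finds west S ⇒ finds west finds west finds west finds west finds west finds west finds west finds finds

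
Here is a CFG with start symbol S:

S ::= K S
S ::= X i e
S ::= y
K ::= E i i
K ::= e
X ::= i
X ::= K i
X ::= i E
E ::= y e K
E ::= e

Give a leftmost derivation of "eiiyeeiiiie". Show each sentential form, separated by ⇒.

S ⇒ KS ⇒ EiiS ⇒ eiiS ⇒ eiiXie ⇒ eiiKiie ⇒ eiiEiiiie ⇒ eiiyeKiiiie ⇒ eiiyeeiiiie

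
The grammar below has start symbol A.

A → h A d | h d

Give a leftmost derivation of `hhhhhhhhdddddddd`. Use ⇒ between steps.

A ⇒ hAd   [A → h A d]
hAd ⇒ hhAdd   [A → h A d]
hhAdd ⇒ hhhAddd   [A → h A d]
hhhAddd ⇒ hhhhAdddd   [A → h A d]
hhhhAdddd ⇒ hhhhhAddddd   [A → h A d]
hhhhhAddddd ⇒ hhhhhhAdddddd   [A → h A d]
hhhhhhAdddddd ⇒ hhhhhhhAddddddd   [A → h A d]
hhhhhhhAddddddd ⇒ hhhhhhhhdddddddd   [A → h d]

A ⇒ hAd ⇒ hhAdd ⇒ hhhAddd ⇒ hhhhAdddd ⇒ hhhhhAddddd ⇒ hhhhhhAdddddd ⇒ hhhhhhhAddddddd ⇒ hhhhhhhhdddddddd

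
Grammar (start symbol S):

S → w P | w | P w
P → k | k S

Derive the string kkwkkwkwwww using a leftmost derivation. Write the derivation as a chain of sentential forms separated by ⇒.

S ⇒ Pw   [S → P w]
Pw ⇒ kSw   [P → k S]
kSw ⇒ kPww   [S → P w]
kPww ⇒ kkSww   [P → k S]
kkSww ⇒ kkwPww   [S → w P]
kkwPww ⇒ kkwkSww   [P → k S]
kkwkSww ⇒ kkwkPwww   [S → P w]
kkwkPwww ⇒ kkwkkSwww   [P → k S]
kkwkkSwww ⇒ kkwkkwPwww   [S → w P]
kkwkkwPwww ⇒ kkwkkwkSwww   [P → k S]
kkwkkwkSwww ⇒ kkwkkwkwwww   [S → w]

S ⇒ Pw ⇒ kSw ⇒ kPww ⇒ kkSww ⇒ kkwPww ⇒ kkwkSww ⇒ kkwkPwww ⇒ kkwkkSwww ⇒ kkwkkwPwww ⇒ kkwkkwkSwww ⇒ kkwkkwkwwww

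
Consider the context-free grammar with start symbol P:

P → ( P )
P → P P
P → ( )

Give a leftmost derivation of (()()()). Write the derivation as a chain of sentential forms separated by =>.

P => (P) => (PP) => (PPP) => (()PP) => (()()P) => (()()())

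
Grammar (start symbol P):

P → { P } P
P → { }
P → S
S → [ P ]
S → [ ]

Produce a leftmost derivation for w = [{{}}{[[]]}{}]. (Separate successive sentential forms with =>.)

P => S => [P] => [{P}P] => [{{}}P] => [{{}}{P}P] => [{{}}{S}P] => [{{}}{[P]}P] => [{{}}{[S]}P] => [{{}}{[[]]}P] => [{{}}{[[]]}{}]

P => S   [P → S]
S => [P]   [S → [ P ]]
[P] => [{P}P]   [P → { P } P]
[{P}P] => [{{}}P]   [P → { }]
[{{}}P] => [{{}}{P}P]   [P → { P } P]
[{{}}{P}P] => [{{}}{S}P]   [P → S]
[{{}}{S}P] => [{{}}{[P]}P]   [S → [ P ]]
[{{}}{[P]}P] => [{{}}{[S]}P]   [P → S]
[{{}}{[S]}P] => [{{}}{[[]]}P]   [S → [ ]]
[{{}}{[[]]}P] => [{{}}{[[]]}{}]   [P → { }]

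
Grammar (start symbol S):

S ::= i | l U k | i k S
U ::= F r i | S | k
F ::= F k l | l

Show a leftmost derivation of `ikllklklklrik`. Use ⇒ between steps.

S ⇒ ikS ⇒ iklUk ⇒ iklFrik ⇒ iklFklrik ⇒ iklFklklrik ⇒ iklFklklklrik ⇒ ikllklklklrik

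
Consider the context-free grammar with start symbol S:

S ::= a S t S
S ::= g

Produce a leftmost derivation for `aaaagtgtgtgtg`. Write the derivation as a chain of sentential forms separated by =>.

S => aStS => aaStStS => aaaStStStS => aaaaStStStStS => aaaagtStStStS => aaaagtgtStStS => aaaagtgtgtStS => aaaagtgtgtgtS => aaaagtgtgtgtg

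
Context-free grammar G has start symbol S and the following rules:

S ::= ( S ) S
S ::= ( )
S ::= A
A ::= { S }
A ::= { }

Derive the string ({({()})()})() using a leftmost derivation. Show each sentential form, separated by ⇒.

S ⇒ (S)S ⇒ (A)S ⇒ ({S})S ⇒ ({(S)S})S ⇒ ({(A)S})S ⇒ ({({S})S})S ⇒ ({({()})S})S ⇒ ({({()})()})S ⇒ ({({()})()})()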